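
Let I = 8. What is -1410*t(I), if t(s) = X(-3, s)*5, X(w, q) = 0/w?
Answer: 0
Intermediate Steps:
X(w, q) = 0
t(s) = 0 (t(s) = 0*5 = 0)
-1410*t(I) = -1410*0 = -1*0 = 0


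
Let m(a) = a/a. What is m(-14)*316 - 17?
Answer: 299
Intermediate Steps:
m(a) = 1
m(-14)*316 - 17 = 1*316 - 17 = 316 - 17 = 299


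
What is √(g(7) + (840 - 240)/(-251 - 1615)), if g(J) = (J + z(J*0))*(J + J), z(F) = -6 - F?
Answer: √1322994/311 ≈ 3.6984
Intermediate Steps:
g(J) = 2*J*(-6 + J) (g(J) = (J + (-6 - J*0))*(J + J) = (J + (-6 - 1*0))*(2*J) = (J + (-6 + 0))*(2*J) = (J - 6)*(2*J) = (-6 + J)*(2*J) = 2*J*(-6 + J))
√(g(7) + (840 - 240)/(-251 - 1615)) = √(2*7*(-6 + 7) + (840 - 240)/(-251 - 1615)) = √(2*7*1 + 600/(-1866)) = √(14 + 600*(-1/1866)) = √(14 - 100/311) = √(4254/311) = √1322994/311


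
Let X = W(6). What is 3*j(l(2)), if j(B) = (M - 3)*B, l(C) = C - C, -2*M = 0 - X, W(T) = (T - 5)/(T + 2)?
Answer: 0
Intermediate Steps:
W(T) = (-5 + T)/(2 + T)
X = 1/8 (X = (-5 + 6)/(2 + 6) = 1/8 ≈ 0.12500)
M = 1/16 (M = -(0 - 1*1/8)/2 = -(0 - 1/8)/2 = -1/2*(-1/8) = 1/16 ≈ 0.062500)
l(C) = 0
j(B) = -47*B/16 (j(B) = (1/16 - 3)*B = -47*B/16)
3*j(l(2)) = 3*(-47/16*0) = 3*0 = 0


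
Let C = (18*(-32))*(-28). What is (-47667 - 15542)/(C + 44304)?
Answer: -63209/60432 ≈ -1.0460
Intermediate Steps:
C = 16128 (C = -576*(-28) = 16128)
(-47667 - 15542)/(C + 44304) = (-47667 - 15542)/(16128 + 44304) = -63209/60432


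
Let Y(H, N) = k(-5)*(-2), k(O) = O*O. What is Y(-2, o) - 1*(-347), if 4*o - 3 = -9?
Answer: 297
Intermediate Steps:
o = -3/2 (o = 3/4 + (1/4)*(-9) = 3/4 - 9/4 = -3/2 ≈ -1.5000)
k(O) = O**2
Y(H, N) = -50 (Y(H, N) = (-5)**2*(-2) = 25*(-2) = -50)
Y(-2, o) - 1*(-347) = -50 - 1*(-347) = -50 + 347 = 297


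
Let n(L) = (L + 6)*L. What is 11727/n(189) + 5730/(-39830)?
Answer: 406202/2330055 ≈ 0.17433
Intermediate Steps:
n(L) = L*(6 + L) (n(L) = (6 + L)*L = L*(6 + L))
11727/n(189) + 5730/(-39830) = 11727/((189*(6 + 189))) + 5730/(-39830) = 11727/((189*195)) + 5730*(-1/39830) = 11727/36855 - 573/3983 = 11727*(1/36855) - 573/3983 = 1303/4095 - 573/3983 = 406202/2330055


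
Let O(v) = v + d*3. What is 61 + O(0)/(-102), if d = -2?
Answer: 1038/17 ≈ 61.059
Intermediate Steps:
O(v) = -6 + v (O(v) = v - 2*3 = v - 6 = -6 + v)
61 + O(0)/(-102) = 61 + (-6 + 0)/(-102) = 61 - 6*(-1/102) = 61 + 1/17 = 1038/17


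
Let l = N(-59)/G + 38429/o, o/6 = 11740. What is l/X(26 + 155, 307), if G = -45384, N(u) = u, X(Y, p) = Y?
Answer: 18210601/6027392310 ≈ 0.0030213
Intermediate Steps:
o = 70440 (o = 6*11740 = 70440)
l = 18210601/33300510 (l = -59/(-45384) + 38429/70440 = -59*(-1/45384) + 38429*(1/70440) = 59/45384 + 38429/70440 = 18210601/33300510 ≈ 0.54686)
l/X(26 + 155, 307) = 18210601/(33300510*(26 + 155)) = (18210601/33300510)/181 = (18210601/33300510)*(1/181) = 18210601/6027392310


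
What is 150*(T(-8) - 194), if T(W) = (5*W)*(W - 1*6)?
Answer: 54900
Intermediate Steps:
T(W) = 5*W*(-6 + W) (T(W) = (5*W)*(W - 6) = (5*W)*(-6 + W) = 5*W*(-6 + W))
150*(T(-8) - 194) = 150*(5*(-8)*(-6 - 8) - 194) = 150*(5*(-8)*(-14) - 194) = 150*(560 - 194) = 150*366 = 54900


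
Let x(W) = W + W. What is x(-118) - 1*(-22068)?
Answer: 21832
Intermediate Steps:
x(W) = 2*W
x(-118) - 1*(-22068) = 2*(-118) - 1*(-22068) = -236 + 22068 = 21832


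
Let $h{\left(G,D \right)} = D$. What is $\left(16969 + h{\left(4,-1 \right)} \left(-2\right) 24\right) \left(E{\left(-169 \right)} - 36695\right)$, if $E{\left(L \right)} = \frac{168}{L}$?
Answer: $- \frac{8117924507}{13} \approx -6.2446 \cdot 10^{8}$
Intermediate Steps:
$\left(16969 + h{\left(4,-1 \right)} \left(-2\right) 24\right) \left(E{\left(-169 \right)} - 36695\right) = \left(16969 + \left(-1\right) \left(-2\right) 24\right) \left(\frac{168}{-169} - 36695\right) = \left(16969 + 2 \cdot 24\right) \left(168 \left(- \frac{1}{169}\right) - 36695\right) = \left(16969 + 48\right) \left(- \frac{168}{169} - 36695\right) = 17017 \left(- \frac{6201623}{169}\right) = - \frac{8117924507}{13}$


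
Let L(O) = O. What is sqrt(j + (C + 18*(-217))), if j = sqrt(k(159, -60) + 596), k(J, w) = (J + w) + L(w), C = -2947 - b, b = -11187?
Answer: sqrt(4334 + sqrt(635)) ≈ 66.024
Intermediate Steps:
C = 8240 (C = -2947 - 1*(-11187) = -2947 + 11187 = 8240)
k(J, w) = J + 2*w (k(J, w) = (J + w) + w = J + 2*w)
j = sqrt(635) (j = sqrt((159 + 2*(-60)) + 596) = sqrt((159 - 120) + 596) = sqrt(39 + 596) = sqrt(635) ≈ 25.199)
sqrt(j + (C + 18*(-217))) = sqrt(sqrt(635) + (8240 + 18*(-217))) = sqrt(sqrt(635) + (8240 - 3906)) = sqrt(sqrt(635) + 4334) = sqrt(4334 + sqrt(635))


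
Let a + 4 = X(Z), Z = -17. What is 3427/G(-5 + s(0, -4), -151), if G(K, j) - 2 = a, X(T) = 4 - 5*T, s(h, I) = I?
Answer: 3427/87 ≈ 39.391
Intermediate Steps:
a = 85 (a = -4 + (4 - 5*(-17)) = -4 + (4 + 85) = -4 + 89 = 85)
G(K, j) = 87 (G(K, j) = 2 + 85 = 87)
3427/G(-5 + s(0, -4), -151) = 3427/87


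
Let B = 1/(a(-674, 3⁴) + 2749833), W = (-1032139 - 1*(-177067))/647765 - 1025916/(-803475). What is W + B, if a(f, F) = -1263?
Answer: -274567582936217/6357906409844550 ≈ -0.043185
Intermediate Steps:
W = -1498433164/34697532225 (W = (-1032139 + 177067)*(1/647765) - 1025916*(-1/803475) = -855072*1/647765 + 341972/267825 = -855072/647765 + 341972/267825 = -1498433164/34697532225 ≈ -0.043186)
B = 1/2748570 (B = 1/(-1263 + 2749833) = 1/2748570 ≈ 3.6383e-7)
W + B = -1498433164/34697532225 + 1/2748570 = -274567582936217/6357906409844550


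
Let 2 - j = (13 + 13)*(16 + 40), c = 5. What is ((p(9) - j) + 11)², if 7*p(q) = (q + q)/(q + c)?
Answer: 5154378436/2401 ≈ 2.1468e+6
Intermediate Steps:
j = -1454 (j = 2 - (13 + 13)*(16 + 40) = 2 - 26*56 = 2 - 1*1456 = 2 - 1456 = -1454)
p(q) = 2*q/(7*(5 + q)) (p(q) = ((q + q)/(q + 5))/7 = ((2*q)/(5 + q))/7 = (2*q/(5 + q))/7 = 2*q/(7*(5 + q)))
((p(9) - j) + 11)² = (((2/7)*9/(5 + 9) - 1*(-1454)) + 11)² = (((2/7)*9/14 + 1454) + 11)² = (((2/7)*9*(1/14) + 1454) + 11)² = ((9/49 + 1454) + 11)² = (71255/49 + 11)² = (71794/49)² = 5154378436/2401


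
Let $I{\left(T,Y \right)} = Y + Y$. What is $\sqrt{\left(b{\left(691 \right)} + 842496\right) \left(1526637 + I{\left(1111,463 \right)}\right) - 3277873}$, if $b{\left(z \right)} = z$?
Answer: $8 \sqrt{20125281022} \approx 1.1349 \cdot 10^{6}$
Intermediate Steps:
$I{\left(T,Y \right)} = 2 Y$
$\sqrt{\left(b{\left(691 \right)} + 842496\right) \left(1526637 + I{\left(1111,463 \right)}\right) - 3277873} = \sqrt{\left(691 + 842496\right) \left(1526637 + 2 \cdot 463\right) - 3277873} = \sqrt{843187 \left(1526637 + 926\right) - 3277873} = \sqrt{843187 \cdot 1527563 - 3277873} = \sqrt{1288021263281 - 3277873} = \sqrt{1288017985408} = 8 \sqrt{20125281022}$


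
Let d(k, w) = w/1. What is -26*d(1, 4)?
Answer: -104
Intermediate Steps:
d(k, w) = w (d(k, w) = w*1 = w)
-26*d(1, 4) = -26*4 = -104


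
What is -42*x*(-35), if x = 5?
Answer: 7350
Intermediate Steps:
-42*x*(-35) = -42*5*(-35) = -210*(-35) = 7350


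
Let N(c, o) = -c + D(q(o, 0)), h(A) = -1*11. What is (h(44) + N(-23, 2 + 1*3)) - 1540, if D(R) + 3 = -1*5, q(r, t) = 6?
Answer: -1536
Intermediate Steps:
D(R) = -8 (D(R) = -3 - 1*5 = -3 - 5 = -8)
h(A) = -11
N(c, o) = -8 - c (N(c, o) = -c - 8 = -8 - c)
(h(44) + N(-23, 2 + 1*3)) - 1540 = (-11 + (-8 - 1*(-23))) - 1540 = (-11 + (-8 + 23)) - 1540 = (-11 + 15) - 1540 = 4 - 1540 = -1536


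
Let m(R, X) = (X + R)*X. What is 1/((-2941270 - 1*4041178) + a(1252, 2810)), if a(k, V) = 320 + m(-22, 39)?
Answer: -1/6981465 ≈ -1.4324e-7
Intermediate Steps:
m(R, X) = X*(R + X) (m(R, X) = (R + X)*X = X*(R + X))
a(k, V) = 983 (a(k, V) = 320 + 39*(-22 + 39) = 320 + 39*17 = 320 + 663 = 983)
1/((-2941270 - 1*4041178) + a(1252, 2810)) = 1/((-2941270 - 1*4041178) + 983) = 1/((-2941270 - 4041178) + 983) = 1/(-6982448 + 983) = 1/(-6981465) = -1/6981465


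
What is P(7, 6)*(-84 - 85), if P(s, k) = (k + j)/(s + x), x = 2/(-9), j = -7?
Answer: 1521/61 ≈ 24.934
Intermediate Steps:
x = -2/9 (x = 2*(-1/9) = -2/9 ≈ -0.22222)
P(s, k) = (-7 + k)/(-2/9 + s) (P(s, k) = (k - 7)/(s - 2/9) = (-7 + k)/(-2/9 + s))
P(7, 6)*(-84 - 85) = (9*(-7 + 6)/(-2 + 9*7))*(-84 - 85) = (9*(-1)/(-2 + 63))*(-169) = (9*(-1)/61)*(-169) = (9*(1/61)*(-1))*(-169) = -9/61*(-169) = 1521/61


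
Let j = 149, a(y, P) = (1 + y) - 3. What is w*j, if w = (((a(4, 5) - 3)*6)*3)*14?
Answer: -37548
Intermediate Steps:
a(y, P) = -2 + y
w = -252 (w = ((((-2 + 4) - 3)*6)*3)*14 = (((2 - 3)*6)*3)*14 = (-1*6*3)*14 = -6*3*14 = -18*14 = -252)
w*j = -252*149 = -37548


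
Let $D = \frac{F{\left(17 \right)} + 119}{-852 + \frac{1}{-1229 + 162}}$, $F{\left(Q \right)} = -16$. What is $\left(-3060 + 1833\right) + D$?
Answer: $- \frac{1115557196}{909085} \approx -1227.1$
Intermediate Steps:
$D = - \frac{109901}{909085}$ ($D = \frac{-16 + 119}{-852 + \frac{1}{-1229 + 162}} = \frac{103}{-852 + \frac{1}{-1067}} = \frac{103}{-852 - \frac{1}{1067}} = \frac{103}{- \frac{909085}{1067}} = 103 \left(- \frac{1067}{909085}\right) = - \frac{109901}{909085} \approx -0.12089$)
$\left(-3060 + 1833\right) + D = \left(-3060 + 1833\right) - \frac{109901}{909085} = -1227 - \frac{109901}{909085} = - \frac{1115557196}{909085}$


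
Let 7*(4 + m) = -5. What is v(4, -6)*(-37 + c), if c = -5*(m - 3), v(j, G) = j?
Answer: 44/7 ≈ 6.2857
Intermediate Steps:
m = -33/7 (m = -4 + (⅐)*(-5) = -4 - 5/7 = -33/7 ≈ -4.7143)
c = 270/7 (c = -5*(-33/7 - 3) = -5*(-54/7) = 270/7 ≈ 38.571)
v(4, -6)*(-37 + c) = 4*(-37 + 270/7) = 4*(11/7) = 44/7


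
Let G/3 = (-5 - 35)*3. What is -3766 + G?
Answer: -4126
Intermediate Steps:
G = -360 (G = 3*((-5 - 35)*3) = 3*(-40*3) = 3*(-120) = -360)
-3766 + G = -3766 - 360 = -4126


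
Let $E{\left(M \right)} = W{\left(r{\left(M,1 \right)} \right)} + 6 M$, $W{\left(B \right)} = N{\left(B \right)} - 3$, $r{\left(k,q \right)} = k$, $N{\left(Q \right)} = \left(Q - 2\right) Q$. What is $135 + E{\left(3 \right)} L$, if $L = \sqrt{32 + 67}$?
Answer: $135 + 54 \sqrt{11} \approx 314.1$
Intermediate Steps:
$N{\left(Q \right)} = Q \left(-2 + Q\right)$ ($N{\left(Q \right)} = \left(-2 + Q\right) Q = Q \left(-2 + Q\right)$)
$W{\left(B \right)} = -3 + B \left(-2 + B\right)$ ($W{\left(B \right)} = B \left(-2 + B\right) - 3 = -3 + B \left(-2 + B\right)$)
$L = 3 \sqrt{11}$ ($L = \sqrt{99} = 3 \sqrt{11} \approx 9.9499$)
$E{\left(M \right)} = -3 + 6 M + M \left(-2 + M\right)$ ($E{\left(M \right)} = \left(-3 + M \left(-2 + M\right)\right) + 6 M = -3 + 6 M + M \left(-2 + M\right)$)
$135 + E{\left(3 \right)} L = 135 + \left(-3 + 3^{2} + 4 \cdot 3\right) 3 \sqrt{11} = 135 + \left(-3 + 9 + 12\right) 3 \sqrt{11} = 135 + 18 \cdot 3 \sqrt{11} = 135 + 54 \sqrt{11}$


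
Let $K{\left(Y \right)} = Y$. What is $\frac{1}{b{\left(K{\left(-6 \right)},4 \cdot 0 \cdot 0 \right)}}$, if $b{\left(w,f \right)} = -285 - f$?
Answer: $- \frac{1}{285} \approx -0.0035088$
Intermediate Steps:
$\frac{1}{b{\left(K{\left(-6 \right)},4 \cdot 0 \cdot 0 \right)}} = \frac{1}{-285 - 4 \cdot 0 \cdot 0} = \frac{1}{-285 - 0 \cdot 0} = \frac{1}{-285 - 0} = \frac{1}{-285 + 0} = \frac{1}{-285} = - \frac{1}{285}$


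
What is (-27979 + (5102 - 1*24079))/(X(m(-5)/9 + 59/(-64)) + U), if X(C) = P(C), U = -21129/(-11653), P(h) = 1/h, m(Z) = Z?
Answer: -155216235356/3756217 ≈ -41323.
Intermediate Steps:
U = 21129/11653 (U = -21129*(-1/11653) = 21129/11653 ≈ 1.8132)
X(C) = 1/C
(-27979 + (5102 - 1*24079))/(X(m(-5)/9 + 59/(-64)) + U) = (-27979 + (5102 - 1*24079))/(1/(-5/9 + 59/(-64)) + 21129/11653) = (-27979 + (5102 - 24079))/(1/(-5*1/9 + 59*(-1/64)) + 21129/11653) = (-27979 - 18977)/(1/(-5/9 - 59/64) + 21129/11653) = -46956/(1/(-851/576) + 21129/11653) = -46956/(-576/851 + 21129/11653) = -46956/11268651/9916703 = -46956*9916703/11268651 = -155216235356/3756217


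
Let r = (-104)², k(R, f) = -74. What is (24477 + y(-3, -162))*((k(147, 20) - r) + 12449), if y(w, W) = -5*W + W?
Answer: 39169875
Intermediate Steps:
y(w, W) = -4*W
r = 10816
(24477 + y(-3, -162))*((k(147, 20) - r) + 12449) = (24477 - 4*(-162))*((-74 - 1*10816) + 12449) = (24477 + 648)*((-74 - 10816) + 12449) = 25125*(-10890 + 12449) = 25125*1559 = 39169875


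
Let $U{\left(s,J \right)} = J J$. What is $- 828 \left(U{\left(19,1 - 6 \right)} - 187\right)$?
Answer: $134136$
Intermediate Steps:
$U{\left(s,J \right)} = J^{2}$
$- 828 \left(U{\left(19,1 - 6 \right)} - 187\right) = - 828 \left(\left(1 - 6\right)^{2} - 187\right) = - 828 \left(\left(-5\right)^{2} - 187\right) = - 828 \left(25 - 187\right) = \left(-828\right) \left(-162\right) = 134136$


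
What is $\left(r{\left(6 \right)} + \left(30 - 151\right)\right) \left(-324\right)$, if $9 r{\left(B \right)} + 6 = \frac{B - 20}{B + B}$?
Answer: $39462$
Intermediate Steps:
$r{\left(B \right)} = - \frac{2}{3} + \frac{-20 + B}{18 B}$ ($r{\left(B \right)} = - \frac{2}{3} + \frac{\left(B - 20\right) \frac{1}{B + B}}{9} = - \frac{2}{3} + \frac{\left(-20 + B\right) \frac{1}{2 B}}{9} = - \frac{2}{3} + \frac{\frac{1}{2} \frac{1}{B} \left(-20 + B\right)}{9} = - \frac{2}{3} + \frac{-20 + B}{18 B}$)
$\left(r{\left(6 \right)} + \left(30 - 151\right)\right) \left(-324\right) = \left(\frac{-20 - 66}{18 \cdot 6} + \left(30 - 151\right)\right) \left(-324\right) = \left(\frac{1}{18} \cdot \frac{1}{6} \left(-20 - 66\right) + \left(30 - 151\right)\right) \left(-324\right) = \left(\frac{1}{18} \cdot \frac{1}{6} \left(-86\right) - 121\right) \left(-324\right) = \left(- \frac{43}{54} - 121\right) \left(-324\right) = \left(- \frac{6577}{54}\right) \left(-324\right) = 39462$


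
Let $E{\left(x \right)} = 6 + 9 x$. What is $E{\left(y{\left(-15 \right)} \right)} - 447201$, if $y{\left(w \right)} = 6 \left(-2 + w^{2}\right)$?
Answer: $-435153$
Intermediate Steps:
$y{\left(w \right)} = -12 + 6 w^{2}$
$E{\left(y{\left(-15 \right)} \right)} - 447201 = \left(6 + 9 \left(-12 + 6 \left(-15\right)^{2}\right)\right) - 447201 = \left(6 + 9 \left(-12 + 6 \cdot 225\right)\right) - 447201 = \left(6 + 9 \left(-12 + 1350\right)\right) - 447201 = \left(6 + 9 \cdot 1338\right) - 447201 = \left(6 + 12042\right) - 447201 = 12048 - 447201 = -435153$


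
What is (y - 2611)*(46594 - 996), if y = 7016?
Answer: 200859190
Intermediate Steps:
(y - 2611)*(46594 - 996) = (7016 - 2611)*(46594 - 996) = 4405*45598 = 200859190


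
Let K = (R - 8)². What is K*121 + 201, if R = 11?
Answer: 1290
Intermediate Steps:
K = 9 (K = (11 - 8)² = 3² = 9)
K*121 + 201 = 9*121 + 201 = 1089 + 201 = 1290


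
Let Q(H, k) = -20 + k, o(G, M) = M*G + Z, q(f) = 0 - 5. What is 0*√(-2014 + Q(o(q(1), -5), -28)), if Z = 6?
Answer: 0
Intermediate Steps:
q(f) = -5
o(G, M) = 6 + G*M (o(G, M) = M*G + 6 = G*M + 6 = 6 + G*M)
0*√(-2014 + Q(o(q(1), -5), -28)) = 0*√(-2014 + (-20 - 28)) = 0*√(-2014 - 48) = 0*√(-2062) = 0*(I*√2062) = 0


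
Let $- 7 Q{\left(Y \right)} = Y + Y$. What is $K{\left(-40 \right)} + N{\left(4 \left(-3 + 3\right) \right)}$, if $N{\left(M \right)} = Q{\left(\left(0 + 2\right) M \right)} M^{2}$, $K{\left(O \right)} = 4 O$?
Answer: $-160$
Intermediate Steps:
$Q{\left(Y \right)} = - \frac{2 Y}{7}$ ($Q{\left(Y \right)} = - \frac{Y + Y}{7} = - \frac{2 Y}{7}$)
$N{\left(M \right)} = - \frac{4 M^{3}}{7}$ ($N{\left(M \right)} = - \frac{2 \left(0 + 2\right) M}{7} M^{2} = - \frac{2 \cdot 2 M}{7} M^{2} = - \frac{4 M}{7} M^{2} = - \frac{4 M^{3}}{7}$)
$K{\left(-40 \right)} + N{\left(4 \left(-3 + 3\right) \right)} = 4 \left(-40\right) - \frac{4 \left(4 \left(-3 + 3\right)\right)^{3}}{7} = -160 - \frac{4 \left(4 \cdot 0\right)^{3}}{7} = -160 - \frac{4 \cdot 0^{3}}{7} = -160 - 0 = -160 + 0 = -160$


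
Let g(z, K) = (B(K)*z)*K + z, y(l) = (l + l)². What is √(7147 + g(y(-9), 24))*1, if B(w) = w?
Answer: √194095 ≈ 440.56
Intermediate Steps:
y(l) = 4*l² (y(l) = (2*l)² = 4*l²)
g(z, K) = z + z*K² (g(z, K) = (K*z)*K + z = z*K² + z = z + z*K²)
√(7147 + g(y(-9), 24))*1 = √(7147 + (4*(-9)²)*(1 + 24²))*1 = √(7147 + (4*81)*(1 + 576))*1 = √(7147 + 324*577)*1 = √(7147 + 186948)*1 = √194095*1 = √194095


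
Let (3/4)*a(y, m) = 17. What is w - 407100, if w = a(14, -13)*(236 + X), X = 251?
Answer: -1188184/3 ≈ -3.9606e+5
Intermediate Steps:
a(y, m) = 68/3 (a(y, m) = (4/3)*17 = 68/3)
w = 33116/3 (w = 68*(236 + 251)/3 = (68/3)*487 = 33116/3 ≈ 11039.)
w - 407100 = 33116/3 - 407100 = -1188184/3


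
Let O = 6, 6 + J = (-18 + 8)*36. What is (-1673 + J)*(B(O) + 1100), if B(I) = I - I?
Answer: -2242900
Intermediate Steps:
J = -366 (J = -6 + (-18 + 8)*36 = -6 - 10*36 = -6 - 360 = -366)
B(I) = 0
(-1673 + J)*(B(O) + 1100) = (-1673 - 366)*(0 + 1100) = -2039*1100 = -2242900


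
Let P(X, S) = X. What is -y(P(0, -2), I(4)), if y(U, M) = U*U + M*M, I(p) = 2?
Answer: -4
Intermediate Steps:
y(U, M) = M**2 + U**2 (y(U, M) = U**2 + M**2 = M**2 + U**2)
-y(P(0, -2), I(4)) = -(2**2 + 0**2) = -(4 + 0) = -1*4 = -4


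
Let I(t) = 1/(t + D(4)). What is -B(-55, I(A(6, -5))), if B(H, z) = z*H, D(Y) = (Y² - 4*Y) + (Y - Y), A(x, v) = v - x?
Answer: -5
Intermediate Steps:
D(Y) = Y² - 4*Y (D(Y) = (Y² - 4*Y) + 0 = Y² - 4*Y)
I(t) = 1/t (I(t) = 1/(t + 4*(-4 + 4)) = 1/(t + 4*0) = 1/(t + 0) = 1/t)
B(H, z) = H*z
-B(-55, I(A(6, -5))) = -(-55)/(-5 - 1*6) = -(-55)/(-5 - 6) = -(-55)/(-11) = -(-55)*(-1)/11 = -1*5 = -5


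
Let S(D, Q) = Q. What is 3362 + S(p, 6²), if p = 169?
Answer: 3398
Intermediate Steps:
3362 + S(p, 6²) = 3362 + 6² = 3362 + 36 = 3398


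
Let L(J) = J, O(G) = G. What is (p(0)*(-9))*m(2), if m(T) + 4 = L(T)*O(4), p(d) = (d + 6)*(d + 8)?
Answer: -1728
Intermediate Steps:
p(d) = (6 + d)*(8 + d)
m(T) = -4 + 4*T (m(T) = -4 + T*4 = -4 + 4*T)
(p(0)*(-9))*m(2) = ((48 + 0**2 + 14*0)*(-9))*(-4 + 4*2) = ((48 + 0 + 0)*(-9))*(-4 + 8) = (48*(-9))*4 = -432*4 = -1728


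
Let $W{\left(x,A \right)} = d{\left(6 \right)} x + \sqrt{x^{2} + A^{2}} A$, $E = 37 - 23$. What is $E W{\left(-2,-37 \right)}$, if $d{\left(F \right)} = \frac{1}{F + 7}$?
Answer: $- \frac{28}{13} - 518 \sqrt{1373} \approx -19196.0$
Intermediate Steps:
$E = 14$
$d{\left(F \right)} = \frac{1}{7 + F}$
$W{\left(x,A \right)} = \frac{x}{13} + A \sqrt{A^{2} + x^{2}}$ ($W{\left(x,A \right)} = \frac{x}{7 + 6} + \sqrt{x^{2} + A^{2}} A = \frac{x}{13} + \sqrt{A^{2} + x^{2}} A = \frac{x}{13} + A \sqrt{A^{2} + x^{2}}$)
$E W{\left(-2,-37 \right)} = 14 \left(\frac{1}{13} \left(-2\right) - 37 \sqrt{\left(-37\right)^{2} + \left(-2\right)^{2}}\right) = 14 \left(- \frac{2}{13} - 37 \sqrt{1369 + 4}\right) = 14 \left(- \frac{2}{13} - 37 \sqrt{1373}\right) = - \frac{28}{13} - 518 \sqrt{1373}$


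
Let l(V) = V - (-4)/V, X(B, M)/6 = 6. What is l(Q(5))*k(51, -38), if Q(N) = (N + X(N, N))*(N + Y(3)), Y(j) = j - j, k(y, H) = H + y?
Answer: 546377/205 ≈ 2665.3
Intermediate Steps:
X(B, M) = 36 (X(B, M) = 6*6 = 36)
Y(j) = 0
Q(N) = N*(36 + N) (Q(N) = (N + 36)*(N + 0) = (36 + N)*N = N*(36 + N))
l(V) = V + 4/V
l(Q(5))*k(51, -38) = (5*(36 + 5) + 4/((5*(36 + 5))))*(-38 + 51) = (5*41 + 4/((5*41)))*13 = (205 + 4/205)*13 = (42029/205)*13 = 546377/205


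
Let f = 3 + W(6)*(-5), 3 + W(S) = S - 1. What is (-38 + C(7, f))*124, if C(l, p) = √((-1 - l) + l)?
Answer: -4712 + 124*I ≈ -4712.0 + 124.0*I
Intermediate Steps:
W(S) = -4 + S (W(S) = -3 + (S - 1) = -3 + (-1 + S) = -4 + S)
f = -7 (f = 3 + (-4 + 6)*(-5) = 3 + 2*(-5) = 3 - 10 = -7)
C(l, p) = I (C(l, p) = √(-1) = I)
(-38 + C(7, f))*124 = (-38 + I)*124 = -4712 + 124*I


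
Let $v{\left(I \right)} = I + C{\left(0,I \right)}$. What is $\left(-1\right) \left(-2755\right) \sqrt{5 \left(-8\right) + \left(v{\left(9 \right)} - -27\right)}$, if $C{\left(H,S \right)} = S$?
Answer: $2755 \sqrt{5} \approx 6160.4$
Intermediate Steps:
$v{\left(I \right)} = 2 I$ ($v{\left(I \right)} = I + I = 2 I$)
$\left(-1\right) \left(-2755\right) \sqrt{5 \left(-8\right) + \left(v{\left(9 \right)} - -27\right)} = \left(-1\right) \left(-2755\right) \sqrt{5 \left(-8\right) + \left(2 \cdot 9 - -27\right)} = 2755 \sqrt{-40 + \left(18 + 27\right)} = 2755 \sqrt{-40 + 45} = 2755 \sqrt{5}$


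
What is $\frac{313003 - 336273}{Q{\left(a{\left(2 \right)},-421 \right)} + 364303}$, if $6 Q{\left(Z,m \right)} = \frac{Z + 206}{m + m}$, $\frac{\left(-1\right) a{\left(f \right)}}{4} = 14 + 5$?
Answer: $- \frac{58780020}{920229313} \approx -0.063875$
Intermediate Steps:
$a{\left(f \right)} = -76$ ($a{\left(f \right)} = - 4 \left(14 + 5\right) = \left(-4\right) 19 = -76$)
$Q{\left(Z,m \right)} = \frac{206 + Z}{12 m}$ ($Q{\left(Z,m \right)} = \frac{\left(Z + 206\right) \frac{1}{m + m}}{6} = \frac{\left(206 + Z\right) \frac{1}{2 m}}{6} = \frac{\frac{1}{2} \frac{1}{m} \left(206 + Z\right)}{6} = \frac{206 + Z}{12 m}$)
$\frac{313003 - 336273}{Q{\left(a{\left(2 \right)},-421 \right)} + 364303} = \frac{313003 - 336273}{\frac{206 - 76}{12 \left(-421\right)} + 364303} = - \frac{23270}{\frac{1}{12} \left(- \frac{1}{421}\right) 130 + 364303} = - \frac{23270}{- \frac{65}{2526} + 364303} = - \frac{23270}{\frac{920229313}{2526}} = \left(-23270\right) \frac{2526}{920229313} = - \frac{58780020}{920229313}$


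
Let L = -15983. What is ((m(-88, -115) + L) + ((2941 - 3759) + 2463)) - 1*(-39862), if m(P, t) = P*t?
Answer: 35644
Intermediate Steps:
((m(-88, -115) + L) + ((2941 - 3759) + 2463)) - 1*(-39862) = ((-88*(-115) - 15983) + ((2941 - 3759) + 2463)) - 1*(-39862) = ((10120 - 15983) + (-818 + 2463)) + 39862 = (-5863 + 1645) + 39862 = -4218 + 39862 = 35644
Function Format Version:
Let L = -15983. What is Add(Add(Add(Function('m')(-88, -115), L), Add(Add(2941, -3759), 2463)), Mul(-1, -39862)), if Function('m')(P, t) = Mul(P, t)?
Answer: 35644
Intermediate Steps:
Add(Add(Add(Function('m')(-88, -115), L), Add(Add(2941, -3759), 2463)), Mul(-1, -39862)) = Add(Add(Add(Mul(-88, -115), -15983), Add(Add(2941, -3759), 2463)), Mul(-1, -39862)) = Add(Add(Add(10120, -15983), Add(-818, 2463)), 39862) = Add(Add(-5863, 1645), 39862) = Add(-4218, 39862) = 35644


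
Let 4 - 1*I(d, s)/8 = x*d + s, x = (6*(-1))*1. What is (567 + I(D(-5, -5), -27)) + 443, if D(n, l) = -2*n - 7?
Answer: 1402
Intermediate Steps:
x = -6 (x = -6*1 = -6)
D(n, l) = -7 - 2*n
I(d, s) = 32 - 8*s + 48*d (I(d, s) = 32 - 8*(-6*d + s) = 32 - 8*(s - 6*d) = 32 + (-8*s + 48*d) = 32 - 8*s + 48*d)
(567 + I(D(-5, -5), -27)) + 443 = (567 + (32 - 8*(-27) + 48*(-7 - 2*(-5)))) + 443 = (567 + (32 + 216 + 48*(-7 + 10))) + 443 = (567 + (32 + 216 + 48*3)) + 443 = (567 + (32 + 216 + 144)) + 443 = (567 + 392) + 443 = 959 + 443 = 1402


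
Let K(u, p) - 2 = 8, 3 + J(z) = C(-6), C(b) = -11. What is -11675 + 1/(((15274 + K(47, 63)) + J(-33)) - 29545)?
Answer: -166660626/14275 ≈ -11675.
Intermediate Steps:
J(z) = -14 (J(z) = -3 - 11 = -14)
K(u, p) = 10 (K(u, p) = 2 + 8 = 10)
-11675 + 1/(((15274 + K(47, 63)) + J(-33)) - 29545) = -11675 + 1/(((15274 + 10) - 14) - 29545) = -11675 + 1/((15284 - 14) - 29545) = -11675 + 1/(15270 - 29545) = -11675 + 1/(-14275) = -11675 - 1/14275 = -166660626/14275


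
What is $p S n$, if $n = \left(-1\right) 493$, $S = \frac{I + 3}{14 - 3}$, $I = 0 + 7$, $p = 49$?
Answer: $- \frac{241570}{11} \approx -21961.0$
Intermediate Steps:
$I = 7$
$S = \frac{10}{11}$ ($S = \frac{7 + 3}{14 - 3} = \frac{10}{11} \approx 0.90909$)
$n = -493$
$p S n = 49 \cdot \frac{10}{11} \left(-493\right) = \frac{490}{11} \left(-493\right) = - \frac{241570}{11}$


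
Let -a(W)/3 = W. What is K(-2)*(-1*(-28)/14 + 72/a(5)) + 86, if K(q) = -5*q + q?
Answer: 318/5 ≈ 63.600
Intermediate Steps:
K(q) = -4*q
a(W) = -3*W
K(-2)*(-1*(-28)/14 + 72/a(5)) + 86 = (-4*(-2))*(-1*(-28)/14 + 72/((-3*5))) + 86 = 8*(28*(1/14) + 72/(-15)) + 86 = 8*(2 + 72*(-1/15)) + 86 = 8*(2 - 24/5) + 86 = 8*(-14/5) + 86 = -112/5 + 86 = 318/5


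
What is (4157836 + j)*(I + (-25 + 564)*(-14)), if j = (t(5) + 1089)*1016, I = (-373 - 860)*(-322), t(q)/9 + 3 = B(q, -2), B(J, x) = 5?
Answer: 2057446795040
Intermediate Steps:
t(q) = 18 (t(q) = -27 + 9*5 = -27 + 45 = 18)
I = 397026 (I = -1233*(-322) = 397026)
j = 1124712 (j = (18 + 1089)*1016 = 1107*1016 = 1124712)
(4157836 + j)*(I + (-25 + 564)*(-14)) = (4157836 + 1124712)*(397026 + (-25 + 564)*(-14)) = 5282548*(397026 + 539*(-14)) = 5282548*(397026 - 7546) = 5282548*389480 = 2057446795040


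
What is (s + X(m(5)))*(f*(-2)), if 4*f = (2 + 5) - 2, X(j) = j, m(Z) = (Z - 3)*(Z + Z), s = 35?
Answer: -275/2 ≈ -137.50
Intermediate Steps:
m(Z) = 2*Z*(-3 + Z) (m(Z) = (-3 + Z)*(2*Z) = 2*Z*(-3 + Z))
f = 5/4 (f = ((2 + 5) - 2)/4 = (7 - 2)/4 = (¼)*5 = 5/4 ≈ 1.2500)
(s + X(m(5)))*(f*(-2)) = (35 + 2*5*(-3 + 5))*((5/4)*(-2)) = (35 + 2*5*2)*(-5/2) = (35 + 20)*(-5/2) = 55*(-5/2) = -275/2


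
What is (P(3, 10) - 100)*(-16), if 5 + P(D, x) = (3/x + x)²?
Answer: -436/25 ≈ -17.440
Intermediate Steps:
P(D, x) = -5 + (x + 3/x)² (P(D, x) = -5 + (3/x + x)² = -5 + (x + 3/x)²)
(P(3, 10) - 100)*(-16) = ((1 + 10² + 9/10²) - 100)*(-16) = ((1 + 100 + 9*(1/100)) - 100)*(-16) = ((1 + 100 + 9/100) - 100)*(-16) = (10109/100 - 100)*(-16) = (109/100)*(-16) = -436/25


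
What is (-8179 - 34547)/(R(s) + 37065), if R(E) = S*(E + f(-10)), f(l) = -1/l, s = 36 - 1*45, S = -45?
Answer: -28484/24977 ≈ -1.1404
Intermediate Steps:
s = -9 (s = 36 - 45 = -9)
R(E) = -9/2 - 45*E (R(E) = -45*(E - 1/(-10)) = -45*(E - 1*(-⅒)) = -45*(E + ⅒) = -45*(⅒ + E) = -9/2 - 45*E)
(-8179 - 34547)/(R(s) + 37065) = (-8179 - 34547)/((-9/2 - 45*(-9)) + 37065) = -42726/((-9/2 + 405) + 37065) = -42726/(801/2 + 37065) = -42726/74931/2 = -42726*2/74931 = -28484/24977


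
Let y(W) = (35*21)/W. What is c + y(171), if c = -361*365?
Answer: -7510360/57 ≈ -1.3176e+5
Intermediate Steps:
c = -131765
y(W) = 735/W
c + y(171) = -131765 + 735/171 = -131765 + 735*(1/171) = -131765 + 245/57 = -7510360/57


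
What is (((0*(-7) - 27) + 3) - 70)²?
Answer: 8836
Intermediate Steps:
(((0*(-7) - 27) + 3) - 70)² = (((0 - 27) + 3) - 70)² = ((-27 + 3) - 70)² = (-24 - 70)² = (-94)² = 8836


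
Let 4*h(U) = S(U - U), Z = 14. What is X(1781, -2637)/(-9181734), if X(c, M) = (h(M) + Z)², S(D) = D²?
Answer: -98/4590867 ≈ -2.1347e-5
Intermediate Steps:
h(U) = 0 (h(U) = (U - U)²/4 = (¼)*0² = (¼)*0 = 0)
X(c, M) = 196 (X(c, M) = (0 + 14)² = 14² = 196)
X(1781, -2637)/(-9181734) = 196/(-9181734) = 196*(-1/9181734) = -98/4590867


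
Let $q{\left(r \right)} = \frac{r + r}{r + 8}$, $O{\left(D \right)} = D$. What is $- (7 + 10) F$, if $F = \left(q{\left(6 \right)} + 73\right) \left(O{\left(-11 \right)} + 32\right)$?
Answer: $-26367$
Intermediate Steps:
$q{\left(r \right)} = \frac{2 r}{8 + r}$
$F = 1551$ ($F = \left(2 \cdot 6 \frac{1}{8 + 6} + 73\right) \left(-11 + 32\right) = \left(2 \cdot 6 \cdot \frac{1}{14} + 73\right) 21 = \left(\frac{6}{7} + 73\right) 21 = \frac{517}{7} \cdot 21 = 1551$)
$- (7 + 10) F = - (7 + 10) 1551 = \left(-1\right) 17 \cdot 1551 = \left(-17\right) 1551 = -26367$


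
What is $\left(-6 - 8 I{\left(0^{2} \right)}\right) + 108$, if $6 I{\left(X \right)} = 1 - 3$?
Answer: $\frac{314}{3} \approx 104.67$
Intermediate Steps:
$I{\left(X \right)} = - \frac{1}{3}$ ($I{\left(X \right)} = \frac{1 - 3}{6} = \frac{1}{6} \left(-2\right) = - \frac{1}{3}$)
$\left(-6 - 8 I{\left(0^{2} \right)}\right) + 108 = \left(-6 - - \frac{8}{3}\right) + 108 = \left(-6 + \frac{8}{3}\right) + 108 = - \frac{10}{3} + 108 = \frac{314}{3}$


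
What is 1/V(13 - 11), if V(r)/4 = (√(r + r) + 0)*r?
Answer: 1/16 ≈ 0.062500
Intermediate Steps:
V(r) = 4*√2*r^(3/2) (V(r) = 4*((√(r + r) + 0)*r) = 4*((√(2*r) + 0)*r) = 4*((√2*√r + 0)*r) = 4*((√2*√r)*r) = 4*(√2*r^(3/2)) = 4*√2*r^(3/2))
1/V(13 - 11) = 1/(4*√2*(13 - 11)^(3/2)) = 1/(4*√2*2^(3/2)) = 1/(4*√2*(2*√2)) = 1/16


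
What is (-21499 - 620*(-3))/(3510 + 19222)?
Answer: -19639/22732 ≈ -0.86394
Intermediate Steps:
(-21499 - 620*(-3))/(3510 + 19222) = (-21499 + 1860)/22732 = -19639*1/22732 = -19639/22732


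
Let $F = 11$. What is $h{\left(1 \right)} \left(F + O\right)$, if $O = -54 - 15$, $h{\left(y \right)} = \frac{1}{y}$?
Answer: $-58$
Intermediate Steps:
$O = -69$
$h{\left(1 \right)} \left(F + O\right) = \frac{11 - 69}{1} = 1 \left(-58\right) = -58$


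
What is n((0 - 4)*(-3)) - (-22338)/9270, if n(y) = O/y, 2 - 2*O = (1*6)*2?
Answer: 12317/6180 ≈ 1.9930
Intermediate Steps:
O = -5 (O = 1 - 1*6*2/2 = 1 - 3*2 = 1 - ½*12 = 1 - 6 = -5)
n(y) = -5/y
n((0 - 4)*(-3)) - (-22338)/9270 = -5*(-1/(3*(0 - 4))) - (-22338)/9270 = -5/((-4*(-3))) - (-22338)/9270 = -5/12 - 1*(-1241/515) = -5*1/12 + 1241/515 = -5/12 + 1241/515 = 12317/6180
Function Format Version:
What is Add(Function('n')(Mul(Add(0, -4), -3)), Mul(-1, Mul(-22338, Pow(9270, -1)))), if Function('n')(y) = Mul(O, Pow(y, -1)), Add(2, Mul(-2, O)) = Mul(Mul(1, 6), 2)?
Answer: Rational(12317, 6180) ≈ 1.9930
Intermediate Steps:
O = -5 (O = Add(1, Mul(Rational(-1, 2), Mul(Mul(1, 6), 2))) = Add(1, Mul(Rational(-1, 2), Mul(6, 2))) = Add(1, Mul(Rational(-1, 2), 12)) = Add(1, -6) = -5)
Function('n')(y) = Mul(-5, Pow(y, -1))
Add(Function('n')(Mul(Add(0, -4), -3)), Mul(-1, Mul(-22338, Pow(9270, -1)))) = Add(Mul(-5, Pow(Mul(Add(0, -4), -3), -1)), Mul(-1, Mul(-22338, Pow(9270, -1)))) = Add(Mul(-5, Pow(Mul(-4, -3), -1)), Mul(-1, Mul(-22338, Rational(1, 9270)))) = Add(Mul(-5, Pow(12, -1)), Mul(-1, Rational(-1241, 515))) = Add(Mul(-5, Rational(1, 12)), Rational(1241, 515)) = Add(Rational(-5, 12), Rational(1241, 515)) = Rational(12317, 6180)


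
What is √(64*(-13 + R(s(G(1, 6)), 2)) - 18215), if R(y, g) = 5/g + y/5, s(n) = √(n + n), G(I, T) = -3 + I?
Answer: √(-472175 + 640*I)/5 ≈ 0.093138 + 137.43*I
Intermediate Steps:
s(n) = √2*√n (s(n) = √(2*n) = √2*√n)
R(y, g) = 5/g + y/5 (R(y, g) = 5/g + y*(⅕) = 5/g + y/5)
√(64*(-13 + R(s(G(1, 6)), 2)) - 18215) = √(64*(-13 + (5/2 + (√2*√(-3 + 1))/5)) - 18215) = √(64*(-13 + (5*(½) + (√2*√(-2))/5)) - 18215) = √(64*(-13 + (5/2 + (√2*(I*√2))/5)) - 18215) = √(64*(-13 + (5/2 + (2*I)/5)) - 18215) = √(64*(-13 + (5/2 + 2*I/5)) - 18215) = √(64*(-21/2 + 2*I/5) - 18215) = √((-672 + 128*I/5) - 18215) = √(-18887 + 128*I/5)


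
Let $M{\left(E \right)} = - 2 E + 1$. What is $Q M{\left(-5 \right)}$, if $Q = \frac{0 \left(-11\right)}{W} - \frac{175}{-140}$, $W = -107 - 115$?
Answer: $\frac{55}{4} \approx 13.75$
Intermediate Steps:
$W = -222$ ($W = -107 - 115 = -222$)
$M{\left(E \right)} = 1 - 2 E$
$Q = \frac{5}{4}$ ($Q = \frac{0 \left(-11\right)}{-222} - \frac{175}{-140} = 0 \left(- \frac{1}{222}\right) - - \frac{5}{4} = 0 + \frac{5}{4} = \frac{5}{4} \approx 1.25$)
$Q M{\left(-5 \right)} = \frac{5 \left(1 - -10\right)}{4} = \frac{5 \left(1 + 10\right)}{4} = \frac{5}{4} \cdot 11 = \frac{55}{4}$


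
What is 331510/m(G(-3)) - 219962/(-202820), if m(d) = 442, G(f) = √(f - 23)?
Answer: 16833520351/22411610 ≈ 751.11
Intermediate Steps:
G(f) = √(-23 + f)
331510/m(G(-3)) - 219962/(-202820) = 331510/442 - 219962/(-202820) = 331510*(1/442) - 219962*(-1/202820) = 165755/221 + 109981/101410 = 16833520351/22411610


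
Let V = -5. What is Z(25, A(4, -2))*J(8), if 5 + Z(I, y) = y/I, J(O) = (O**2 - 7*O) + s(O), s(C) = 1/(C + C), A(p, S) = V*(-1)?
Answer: -387/10 ≈ -38.700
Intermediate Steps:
A(p, S) = 5 (A(p, S) = -5*(-1) = 5)
s(C) = 1/(2*C)
J(O) = O**2 + 1/(2*O) - 7*O (J(O) = (O**2 - 7*O) + 1/(2*O) = O**2 + 1/(2*O) - 7*O)
Z(I, y) = -5 + y/I
Z(25, A(4, -2))*J(8) = (-5 + 5/25)*(8**2 + (1/2)/8 - 7*8) = (-5 + 5*(1/25))*(64 + (1/2)*(1/8) - 56) = (-5 + 1/5)*(64 + 1/16 - 56) = -24/5*129/16 = -387/10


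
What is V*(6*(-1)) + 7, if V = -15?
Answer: 97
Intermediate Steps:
V*(6*(-1)) + 7 = -90*(-1) + 7 = -15*(-6) + 7 = 90 + 7 = 97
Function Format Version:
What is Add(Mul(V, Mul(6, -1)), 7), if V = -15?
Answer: 97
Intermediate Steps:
Add(Mul(V, Mul(6, -1)), 7) = Add(Mul(-15, Mul(6, -1)), 7) = Add(Mul(-15, -6), 7) = Add(90, 7) = 97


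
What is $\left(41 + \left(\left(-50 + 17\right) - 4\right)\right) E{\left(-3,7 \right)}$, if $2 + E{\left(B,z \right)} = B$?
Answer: $-20$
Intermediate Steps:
$E{\left(B,z \right)} = -2 + B$
$\left(41 + \left(\left(-50 + 17\right) - 4\right)\right) E{\left(-3,7 \right)} = \left(41 + \left(\left(-50 + 17\right) - 4\right)\right) \left(-2 - 3\right) = \left(41 - 37\right) \left(-5\right) = 4 \left(-5\right) = -20$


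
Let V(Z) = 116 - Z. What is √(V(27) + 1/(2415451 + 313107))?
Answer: 3*√73623062479106/2728558 ≈ 9.4340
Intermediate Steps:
√(V(27) + 1/(2415451 + 313107)) = √((116 - 1*27) + 1/(2415451 + 313107)) = √((116 - 27) + 1/2728558) = √(89 + 1/2728558) = √(242841663/2728558) = 3*√73623062479106/2728558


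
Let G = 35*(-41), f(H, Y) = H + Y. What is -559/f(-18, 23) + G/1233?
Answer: -696422/6165 ≈ -112.96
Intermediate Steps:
G = -1435
-559/f(-18, 23) + G/1233 = -559/(-18 + 23) - 1435/1233 = -559/5 - 1435*1/1233 = -559*1/5 - 1435/1233 = -559/5 - 1435/1233 = -696422/6165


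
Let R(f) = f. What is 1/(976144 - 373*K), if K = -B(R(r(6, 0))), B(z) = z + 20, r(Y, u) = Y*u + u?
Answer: 1/983604 ≈ 1.0167e-6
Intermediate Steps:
r(Y, u) = u + Y*u
B(z) = 20 + z
K = -20 (K = -(20 + 0*(1 + 6)) = -(20 + 0*7) = -(20 + 0) = -1*20 = -20)
1/(976144 - 373*K) = 1/(976144 - 373*(-20)) = 1/(976144 + 7460) = 1/983604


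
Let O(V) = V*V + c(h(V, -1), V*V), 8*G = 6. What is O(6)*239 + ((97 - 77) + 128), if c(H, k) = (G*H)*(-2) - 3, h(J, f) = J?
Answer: 5884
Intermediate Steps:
G = ¾ (G = (⅛)*6 = ¾ ≈ 0.75000)
c(H, k) = -3 - 3*H/2 (c(H, k) = (3*H/4)*(-2) - 3 = -3*H/2 - 3 = -3 - 3*H/2)
O(V) = -3 + V² - 3*V/2 (O(V) = V*V + (-3 - 3*V/2) = V² + (-3 - 3*V/2) = -3 + V² - 3*V/2)
O(6)*239 + ((97 - 77) + 128) = (-3 + 6² - 3/2*6)*239 + ((97 - 77) + 128) = (-3 + 36 - 9)*239 + (20 + 128) = 24*239 + 148 = 5736 + 148 = 5884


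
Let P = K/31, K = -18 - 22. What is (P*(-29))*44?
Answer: 51040/31 ≈ 1646.5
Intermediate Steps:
K = -40
P = -40/31 ≈ -1.2903
(P*(-29))*44 = -40/31*(-29)*44 = (1160/31)*44 = 51040/31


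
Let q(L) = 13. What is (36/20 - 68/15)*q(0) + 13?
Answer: -338/15 ≈ -22.533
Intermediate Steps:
(36/20 - 68/15)*q(0) + 13 = (36/20 - 68/15)*13 + 13 = (36*(1/20) - 68*1/15)*13 + 13 = (9/5 - 68/15)*13 + 13 = -41/15*13 + 13 = -533/15 + 13 = -338/15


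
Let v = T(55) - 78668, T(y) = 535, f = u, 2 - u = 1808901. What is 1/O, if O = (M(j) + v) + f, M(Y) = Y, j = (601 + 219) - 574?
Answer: -1/1886786 ≈ -5.3000e-7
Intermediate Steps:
u = -1808899 (u = 2 - 1*1808901 = 2 - 1808901 = -1808899)
f = -1808899
j = 246 (j = 820 - 574 = 246)
v = -78133 (v = 535 - 78668 = -78133)
O = -1886786 (O = (246 - 78133) - 1808899 = -77887 - 1808899 = -1886786)
1/O = 1/(-1886786) = -1/1886786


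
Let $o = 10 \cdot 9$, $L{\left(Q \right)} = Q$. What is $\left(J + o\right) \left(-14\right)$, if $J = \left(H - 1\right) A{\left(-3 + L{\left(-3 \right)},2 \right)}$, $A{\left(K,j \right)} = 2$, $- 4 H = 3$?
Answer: $-1211$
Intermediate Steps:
$H = - \frac{3}{4}$ ($H = \left(- \frac{1}{4}\right) 3 = - \frac{3}{4} \approx -0.75$)
$o = 90$
$J = - \frac{7}{2}$ ($J = \left(- \frac{3}{4} - 1\right) 2 = \left(- \frac{7}{4}\right) 2 = - \frac{7}{2} \approx -3.5$)
$\left(J + o\right) \left(-14\right) = \left(- \frac{7}{2} + 90\right) \left(-14\right) = \frac{173}{2} \left(-14\right) = -1211$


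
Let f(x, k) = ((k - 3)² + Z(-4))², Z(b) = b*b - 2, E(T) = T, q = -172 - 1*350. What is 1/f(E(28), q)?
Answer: 1/75976858321 ≈ 1.3162e-11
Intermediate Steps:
q = -522 (q = -172 - 350 = -522)
Z(b) = -2 + b² (Z(b) = b² - 2 = -2 + b²)
f(x, k) = (14 + (-3 + k)²)² (f(x, k) = ((k - 3)² + (-2 + (-4)²))² = ((-3 + k)² + (-2 + 16))² = ((-3 + k)² + 14)² = (14 + (-3 + k)²)²)
1/f(E(28), q) = 1/((14 + (-3 - 522)²)²) = 1/((14 + (-525)²)²) = 1/((14 + 275625)²) = 1/(275639²) = 1/75976858321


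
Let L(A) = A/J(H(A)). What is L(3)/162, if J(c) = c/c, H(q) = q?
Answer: 1/54 ≈ 0.018519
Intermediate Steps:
J(c) = 1
L(A) = A (L(A) = A/1 = A*1 = A)
L(3)/162 = 3/162 = 3*(1/162) = 1/54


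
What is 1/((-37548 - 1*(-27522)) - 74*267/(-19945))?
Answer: -19945/199948812 ≈ -9.9750e-5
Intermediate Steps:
1/((-37548 - 1*(-27522)) - 74*267/(-19945)) = 1/((-37548 + 27522) - 19758*(-1/19945)) = 1/(-10026 + 19758/19945) = 1/(-199948812/19945) = -19945/199948812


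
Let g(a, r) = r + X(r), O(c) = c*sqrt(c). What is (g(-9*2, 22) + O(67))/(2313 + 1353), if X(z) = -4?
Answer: 3/611 + 67*sqrt(67)/3666 ≈ 0.15451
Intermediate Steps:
O(c) = c**(3/2)
g(a, r) = -4 + r (g(a, r) = r - 4 = -4 + r)
(g(-9*2, 22) + O(67))/(2313 + 1353) = ((-4 + 22) + 67**(3/2))/(2313 + 1353) = (18 + 67*sqrt(67))/3666 = (18 + 67*sqrt(67))*(1/3666) = 3/611 + 67*sqrt(67)/3666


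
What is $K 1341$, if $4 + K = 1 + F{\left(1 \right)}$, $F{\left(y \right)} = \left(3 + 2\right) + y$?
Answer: $4023$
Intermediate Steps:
$F{\left(y \right)} = 5 + y$
$K = 3$ ($K = -4 + \left(1 + \left(5 + 1\right)\right) = -4 + \left(1 + 6\right) = -4 + 7 = 3$)
$K 1341 = 3 \cdot 1341 = 4023$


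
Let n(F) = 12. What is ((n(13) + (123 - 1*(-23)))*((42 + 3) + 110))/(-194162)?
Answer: -12245/97081 ≈ -0.12613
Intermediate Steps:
((n(13) + (123 - 1*(-23)))*((42 + 3) + 110))/(-194162) = ((12 + (123 - 1*(-23)))*((42 + 3) + 110))/(-194162) = ((12 + (123 + 23))*(45 + 110))*(-1/194162) = ((12 + 146)*155)*(-1/194162) = (158*155)*(-1/194162) = 24490*(-1/194162) = -12245/97081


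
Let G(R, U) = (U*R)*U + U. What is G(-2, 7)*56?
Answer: -5096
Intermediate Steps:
G(R, U) = U + R*U² (G(R, U) = (R*U)*U + U = R*U² + U = U + R*U²)
G(-2, 7)*56 = (7*(1 - 2*7))*56 = (7*(1 - 14))*56 = (7*(-13))*56 = -91*56 = -5096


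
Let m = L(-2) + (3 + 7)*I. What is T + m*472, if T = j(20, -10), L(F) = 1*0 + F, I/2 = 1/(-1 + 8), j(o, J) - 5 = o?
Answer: 3007/7 ≈ 429.57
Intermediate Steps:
j(o, J) = 5 + o
I = 2/7 (I = 2/(-1 + 8) = 2/7 ≈ 0.28571)
L(F) = F (L(F) = 0 + F = F)
T = 25 (T = 5 + 20 = 25)
m = 6/7 (m = -2 + (3 + 7)*(2/7) = -2 + 10*(2/7) = -2 + 20/7 = 6/7 ≈ 0.85714)
T + m*472 = 25 + (6/7)*472 = 25 + 2832/7 = 3007/7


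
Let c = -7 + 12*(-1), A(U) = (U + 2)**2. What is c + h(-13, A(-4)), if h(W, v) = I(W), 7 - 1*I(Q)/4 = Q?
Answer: 61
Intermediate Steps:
I(Q) = 28 - 4*Q
A(U) = (2 + U)**2
h(W, v) = 28 - 4*W
c = -19 (c = -7 - 12 = -19)
c + h(-13, A(-4)) = -19 + (28 - 4*(-13)) = -19 + (28 + 52) = -19 + 80 = 61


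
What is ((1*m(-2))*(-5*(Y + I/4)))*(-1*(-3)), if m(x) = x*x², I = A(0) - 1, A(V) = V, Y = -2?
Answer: -270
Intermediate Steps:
I = -1 (I = 0 - 1 = -1)
m(x) = x³
((1*m(-2))*(-5*(Y + I/4)))*(-1*(-3)) = ((1*(-2)³)*(-5*(-2 - 1/4)))*(-1*(-3)) = ((1*(-8))*(-5*(-2 - 1*¼)))*3 = -(-40)*(-2 - ¼)*3 = -(-40)*(-9)/4*3 = -8*45/4*3 = -90*3 = -270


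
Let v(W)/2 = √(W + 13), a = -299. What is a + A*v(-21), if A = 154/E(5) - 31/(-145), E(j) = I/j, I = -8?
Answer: -299 - 55701*I*√2/145 ≈ -299.0 - 543.26*I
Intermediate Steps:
v(W) = 2*√(13 + W) (v(W) = 2*√(W + 13) = 2*√(13 + W))
E(j) = -8/j
A = -55701/580 (A = 154/((-8/5)) - 31/(-145) = 154/((-8*⅕)) - 31*(-1/145) = 154/(-8/5) + 31/145 = 154*(-5/8) + 31/145 = -385/4 + 31/145 = -55701/580 ≈ -96.036)
a + A*v(-21) = -299 - 55701*√(13 - 21)/290 = -299 - 55701*√(-8)/290 = -299 - 55701*2*I*√2/290 = -299 - 55701*I*√2/145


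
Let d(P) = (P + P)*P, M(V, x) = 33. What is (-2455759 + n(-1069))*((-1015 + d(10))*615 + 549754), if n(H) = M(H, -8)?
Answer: -119173927054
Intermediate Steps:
d(P) = 2*P² (d(P) = (2*P)*P = 2*P²)
n(H) = 33
(-2455759 + n(-1069))*((-1015 + d(10))*615 + 549754) = (-2455759 + 33)*((-1015 + 2*10²)*615 + 549754) = -2455726*((-1015 + 2*100)*615 + 549754) = -2455726*((-1015 + 200)*615 + 549754) = -2455726*(-815*615 + 549754) = -2455726*(-501225 + 549754) = -2455726*48529 = -119173927054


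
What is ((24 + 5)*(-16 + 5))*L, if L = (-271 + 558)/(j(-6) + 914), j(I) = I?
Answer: -91553/908 ≈ -100.83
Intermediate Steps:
L = 287/908 (L = (-271 + 558)/(-6 + 914) = 287/908 ≈ 0.31608)
((24 + 5)*(-16 + 5))*L = ((24 + 5)*(-16 + 5))*(287/908) = (29*(-11))*(287/908) = -319*287/908 = -91553/908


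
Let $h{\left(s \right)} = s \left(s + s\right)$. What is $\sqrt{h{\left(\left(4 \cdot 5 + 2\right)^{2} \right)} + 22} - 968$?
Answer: $-968 + \sqrt{468534} \approx -283.5$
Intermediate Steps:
$h{\left(s \right)} = 2 s^{2}$ ($h{\left(s \right)} = s 2 s = 2 s^{2}$)
$\sqrt{h{\left(\left(4 \cdot 5 + 2\right)^{2} \right)} + 22} - 968 = \sqrt{2 \left(\left(4 \cdot 5 + 2\right)^{2}\right)^{2} + 22} - 968 = \sqrt{2 \left(\left(20 + 2\right)^{2}\right)^{2} + 22} - 968 = \sqrt{2 \left(22^{2}\right)^{2} + 22} - 968 = \sqrt{2 \cdot 484^{2} + 22} - 968 = \sqrt{2 \cdot 234256 + 22} - 968 = \sqrt{468512 + 22} - 968 = \sqrt{468534} - 968 = -968 + \sqrt{468534}$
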